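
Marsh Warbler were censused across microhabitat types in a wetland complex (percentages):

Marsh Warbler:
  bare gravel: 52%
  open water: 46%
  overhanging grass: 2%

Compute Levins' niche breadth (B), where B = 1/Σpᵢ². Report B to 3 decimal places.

Convert percentages to proportions (divide by 100).
Σpᵢ² = 0.52² + 0.46² + 0.02² = 0.2704 + 0.2116 + 0.0004 = 0.4824
B = 1 / 0.4824 = 2.07297

2.073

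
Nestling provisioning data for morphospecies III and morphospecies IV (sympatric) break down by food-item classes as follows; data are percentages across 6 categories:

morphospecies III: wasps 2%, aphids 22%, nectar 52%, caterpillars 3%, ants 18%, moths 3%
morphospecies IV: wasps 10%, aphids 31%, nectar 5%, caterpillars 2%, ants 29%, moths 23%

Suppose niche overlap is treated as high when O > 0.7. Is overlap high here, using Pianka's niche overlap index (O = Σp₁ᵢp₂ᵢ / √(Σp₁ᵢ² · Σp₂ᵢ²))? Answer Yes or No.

Convert percentages to proportions (divide by 100).
Σ p₁ᵢp₂ᵢ = 0.0020 + 0.0682 + 0.0260 + 0.0006 + 0.0522 + 0.0069 = 0.1559
Σp_1ᵢ² = 0.02² + 0.22² + 0.52² + 0.03² + 0.18² + 0.03² = 0.0004 + 0.0484 + 0.2704 + 0.0009 + 0.0324 + 0.0009 = 0.3534
Σp_2ᵢ² = 0.10² + 0.31² + 0.05² + 0.02² + 0.29² + 0.23² = 0.0100 + 0.0961 + 0.0025 + 0.0004 + 0.0841 + 0.0529 = 0.2460
O = 0.1559 / √(0.3534 × 0.2460) = 0.1559 / 0.29485 = 0.5287
O = 0.5287 < 0.7 → No.

No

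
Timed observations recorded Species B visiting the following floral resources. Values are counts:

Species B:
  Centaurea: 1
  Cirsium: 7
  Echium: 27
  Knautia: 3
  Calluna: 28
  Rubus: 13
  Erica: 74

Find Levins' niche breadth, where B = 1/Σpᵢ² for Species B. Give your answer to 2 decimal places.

3.24

Proportions for Species B (n=153): 1/153=0.0065, 7/153=0.0458, 27/153=0.1765, 3/153=0.0196, 28/153=0.1830, 13/153=0.0850, 74/153=0.4837
Σpᵢ² = 0.0065² + 0.0458² + 0.1765² + 0.0196² + 0.1830² + 0.0850² + 0.4837² = 0.000042 + 0.002098 + 0.031152 + 0.000384 + 0.033489 + 0.007225 + 0.233966 = 0.308356
B = 1 / 0.308356 = 3.2430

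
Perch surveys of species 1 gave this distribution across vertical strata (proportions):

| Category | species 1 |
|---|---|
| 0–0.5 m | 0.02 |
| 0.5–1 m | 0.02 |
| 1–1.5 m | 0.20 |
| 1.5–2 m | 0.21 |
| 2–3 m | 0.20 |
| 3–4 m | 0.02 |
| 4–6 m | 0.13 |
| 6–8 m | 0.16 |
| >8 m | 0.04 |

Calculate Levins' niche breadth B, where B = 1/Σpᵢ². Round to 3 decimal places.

Σpᵢ² = 0.02² + 0.02² + 0.20² + 0.21² + 0.20² + 0.02² + 0.13² + 0.16² + 0.04² = 0.0004 + 0.0004 + 0.0400 + 0.0441 + 0.0400 + 0.0004 + 0.0169 + 0.0256 + 0.0016 = 0.1694
B = 1 / 0.1694 = 5.90319

5.903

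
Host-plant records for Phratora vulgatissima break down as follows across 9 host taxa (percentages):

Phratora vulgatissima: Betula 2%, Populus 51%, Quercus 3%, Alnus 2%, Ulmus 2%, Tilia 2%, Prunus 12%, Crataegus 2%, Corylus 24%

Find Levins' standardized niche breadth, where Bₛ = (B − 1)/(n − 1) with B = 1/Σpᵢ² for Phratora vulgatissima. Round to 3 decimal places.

0.248

Convert percentages to proportions (divide by 100).
Σpᵢ² = 0.02² + 0.51² + 0.03² + 0.02² + 0.02² + 0.02² + 0.12² + 0.02² + 0.24² = 0.0004 + 0.2601 + 0.0009 + 0.0004 + 0.0004 + 0.0004 + 0.0144 + 0.0004 + 0.0576 = 0.3350
B = 1 / 0.3350 = 2.98507
Bₛ = (B − 1)/(n − 1) = (2.98507 − 1)/(9 − 1) = 1.98507/8 = 0.24813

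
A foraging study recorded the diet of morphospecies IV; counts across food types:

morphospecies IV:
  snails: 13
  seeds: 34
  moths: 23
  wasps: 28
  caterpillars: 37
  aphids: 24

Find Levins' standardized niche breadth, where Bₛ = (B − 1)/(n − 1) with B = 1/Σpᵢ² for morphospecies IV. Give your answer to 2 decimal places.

Proportions for morphospecies IV (n=159): 13/159=0.0818, 34/159=0.2138, 23/159=0.1447, 28/159=0.1761, 37/159=0.2327, 24/159=0.1509
Σpᵢ² = 0.0818² + 0.2138² + 0.1447² + 0.1761² + 0.2327² + 0.1509² = 0.006691 + 0.045710 + 0.020938 + 0.031011 + 0.054149 + 0.022771 = 0.181270
B = 1 / 0.181270 = 5.5166
Bₛ = (B − 1)/(n − 1) = (5.5166 − 1)/(6 − 1) = 4.5166/5 = 0.9033

0.90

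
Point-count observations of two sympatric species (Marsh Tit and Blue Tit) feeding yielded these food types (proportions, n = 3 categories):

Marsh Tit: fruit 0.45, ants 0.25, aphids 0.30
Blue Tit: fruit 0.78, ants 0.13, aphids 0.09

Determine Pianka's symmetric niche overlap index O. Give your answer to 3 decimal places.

0.866

Σ p₁ᵢp₂ᵢ = 0.3510 + 0.0325 + 0.0270 = 0.4105
Σp_1ᵢ² = 0.45² + 0.25² + 0.30² = 0.2025 + 0.0625 + 0.0900 = 0.3550
Σp_2ᵢ² = 0.78² + 0.13² + 0.09² = 0.6084 + 0.0169 + 0.0081 = 0.6334
O = 0.4105 / √(0.3550 × 0.6334) = 0.4105 / 0.474191 = 0.86568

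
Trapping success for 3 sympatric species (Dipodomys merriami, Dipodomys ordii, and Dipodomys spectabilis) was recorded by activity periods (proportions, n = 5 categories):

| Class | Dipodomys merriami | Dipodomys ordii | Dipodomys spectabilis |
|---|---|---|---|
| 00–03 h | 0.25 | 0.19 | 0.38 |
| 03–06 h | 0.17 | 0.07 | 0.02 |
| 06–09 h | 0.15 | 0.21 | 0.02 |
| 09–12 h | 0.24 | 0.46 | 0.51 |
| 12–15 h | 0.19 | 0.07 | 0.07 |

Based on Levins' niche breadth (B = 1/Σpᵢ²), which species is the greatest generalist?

Dipodomys merriami

Σp_merrᵢ² = 0.25² + 0.17² + 0.15² + 0.24² + 0.19² = 0.0625 + 0.0289 + 0.0225 + 0.0576 + 0.0361 = 0.2076
B_merr = 1 / 0.2076 = 4.8170
Σp_ordiᵢ² = 0.19² + 0.07² + 0.21² + 0.46² + 0.07² = 0.0361 + 0.0049 + 0.0441 + 0.2116 + 0.0049 = 0.3016
B_ordi = 1 / 0.3016 = 3.3156
Σp_specᵢ² = 0.38² + 0.02² + 0.02² + 0.51² + 0.07² = 0.1444 + 0.0004 + 0.0004 + 0.2601 + 0.0049 = 0.4102
B_spec = 1 / 0.4102 = 2.4378
Highest B → broadest niche (most generalist): Dipodomys merriami (B = 4.82).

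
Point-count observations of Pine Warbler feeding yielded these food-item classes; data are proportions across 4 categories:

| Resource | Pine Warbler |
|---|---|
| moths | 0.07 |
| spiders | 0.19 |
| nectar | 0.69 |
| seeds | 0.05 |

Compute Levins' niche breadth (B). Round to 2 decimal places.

Σpᵢ² = 0.07² + 0.19² + 0.69² + 0.05² = 0.0049 + 0.0361 + 0.4761 + 0.0025 = 0.5196
B = 1 / 0.5196 = 1.9246

1.92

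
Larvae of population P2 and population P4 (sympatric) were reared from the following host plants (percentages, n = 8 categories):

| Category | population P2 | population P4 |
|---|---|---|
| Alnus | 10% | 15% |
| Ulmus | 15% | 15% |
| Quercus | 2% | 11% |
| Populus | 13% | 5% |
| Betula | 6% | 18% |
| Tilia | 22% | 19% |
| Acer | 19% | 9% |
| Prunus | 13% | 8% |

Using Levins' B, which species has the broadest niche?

Convert percentages to proportions (divide by 100).
Σp_P2ᵢ² = 0.10² + 0.15² + 0.02² + 0.13² + 0.06² + 0.22² + 0.19² + 0.13² = 0.0100 + 0.0225 + 0.0004 + 0.0169 + 0.0036 + 0.0484 + 0.0361 + 0.0169 = 0.1548
B_P2 = 1 / 0.1548 = 6.4599
Σp_P4ᵢ² = 0.15² + 0.15² + 0.11² + 0.05² + 0.18² + 0.19² + 0.09² + 0.08² = 0.0225 + 0.0225 + 0.0121 + 0.0025 + 0.0324 + 0.0361 + 0.0081 + 0.0064 = 0.1426
B_P4 = 1 / 0.1426 = 7.0126
Highest B → broadest niche (most generalist): population P4 (B = 7.01).

population P4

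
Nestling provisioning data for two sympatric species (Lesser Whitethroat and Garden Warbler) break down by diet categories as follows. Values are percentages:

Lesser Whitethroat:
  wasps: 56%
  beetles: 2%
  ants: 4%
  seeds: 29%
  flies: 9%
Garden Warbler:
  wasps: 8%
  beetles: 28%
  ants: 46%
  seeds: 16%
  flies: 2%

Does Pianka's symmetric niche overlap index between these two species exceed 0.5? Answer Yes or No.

Convert percentages to proportions (divide by 100).
Σ p₁ᵢp₂ᵢ = 0.0448 + 0.0056 + 0.0184 + 0.0464 + 0.0018 = 0.1170
Σp_1ᵢ² = 0.56² + 0.02² + 0.04² + 0.29² + 0.09² = 0.3136 + 0.0004 + 0.0016 + 0.0841 + 0.0081 = 0.4078
Σp_2ᵢ² = 0.08² + 0.28² + 0.46² + 0.16² + 0.02² = 0.0064 + 0.0784 + 0.2116 + 0.0256 + 0.0004 = 0.3224
O = 0.1170 / √(0.4078 × 0.3224) = 0.1170 / 0.36259 = 0.3227
O = 0.3227 < 0.5 → No.

No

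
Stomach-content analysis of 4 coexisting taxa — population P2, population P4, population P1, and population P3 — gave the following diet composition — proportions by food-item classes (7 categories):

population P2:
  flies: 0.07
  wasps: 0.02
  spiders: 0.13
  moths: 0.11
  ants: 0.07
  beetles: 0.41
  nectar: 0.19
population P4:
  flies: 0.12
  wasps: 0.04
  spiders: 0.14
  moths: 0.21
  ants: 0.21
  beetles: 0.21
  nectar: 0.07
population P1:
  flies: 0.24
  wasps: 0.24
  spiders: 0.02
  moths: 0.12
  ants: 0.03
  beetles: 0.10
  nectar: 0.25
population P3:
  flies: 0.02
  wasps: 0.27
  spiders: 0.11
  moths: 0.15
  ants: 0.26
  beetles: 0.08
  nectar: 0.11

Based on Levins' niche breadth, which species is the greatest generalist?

population P4

Σp_P2ᵢ² = 0.07² + 0.02² + 0.13² + 0.11² + 0.07² + 0.41² + 0.19² = 0.0049 + 0.0004 + 0.0169 + 0.0121 + 0.0049 + 0.1681 + 0.0361 = 0.2434
B_P2 = 1 / 0.2434 = 4.1085
Σp_P4ᵢ² = 0.12² + 0.04² + 0.14² + 0.21² + 0.21² + 0.21² + 0.07² = 0.0144 + 0.0016 + 0.0196 + 0.0441 + 0.0441 + 0.0441 + 0.0049 = 0.1728
B_P4 = 1 / 0.1728 = 5.7870
Σp_P1ᵢ² = 0.24² + 0.24² + 0.02² + 0.12² + 0.03² + 0.10² + 0.25² = 0.0576 + 0.0576 + 0.0004 + 0.0144 + 0.0009 + 0.0100 + 0.0625 = 0.2034
B_P1 = 1 / 0.2034 = 4.9164
Σp_P3ᵢ² = 0.02² + 0.27² + 0.11² + 0.15² + 0.26² + 0.08² + 0.11² = 0.0004 + 0.0729 + 0.0121 + 0.0225 + 0.0676 + 0.0064 + 0.0121 = 0.1940
B_P3 = 1 / 0.1940 = 5.1546
Highest B → broadest niche (most generalist): population P4 (B = 5.79).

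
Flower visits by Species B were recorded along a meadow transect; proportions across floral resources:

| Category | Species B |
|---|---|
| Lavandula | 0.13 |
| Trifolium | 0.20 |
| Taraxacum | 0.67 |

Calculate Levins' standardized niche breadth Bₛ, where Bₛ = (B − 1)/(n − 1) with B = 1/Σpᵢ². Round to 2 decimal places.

Σpᵢ² = 0.13² + 0.20² + 0.67² = 0.0169 + 0.0400 + 0.4489 = 0.5058
B = 1 / 0.5058 = 1.9771
Bₛ = (B − 1)/(n − 1) = (1.9771 − 1)/(3 − 1) = 0.9771/2 = 0.4886

0.49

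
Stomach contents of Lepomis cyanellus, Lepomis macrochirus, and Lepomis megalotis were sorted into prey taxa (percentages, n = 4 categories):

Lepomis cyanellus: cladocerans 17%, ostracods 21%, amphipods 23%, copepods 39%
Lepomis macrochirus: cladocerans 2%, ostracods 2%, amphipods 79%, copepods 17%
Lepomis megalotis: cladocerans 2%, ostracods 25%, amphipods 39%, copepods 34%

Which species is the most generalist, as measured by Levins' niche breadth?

Lepomis cyanellus

Convert percentages to proportions (divide by 100).
Σp_cyanᵢ² = 0.17² + 0.21² + 0.23² + 0.39² = 0.0289 + 0.0441 + 0.0529 + 0.1521 = 0.2780
B_cyan = 1 / 0.2780 = 3.5971
Σp_macrᵢ² = 0.02² + 0.02² + 0.79² + 0.17² = 0.0004 + 0.0004 + 0.6241 + 0.0289 = 0.6538
B_macr = 1 / 0.6538 = 1.5295
Σp_megaᵢ² = 0.02² + 0.25² + 0.39² + 0.34² = 0.0004 + 0.0625 + 0.1521 + 0.1156 = 0.3306
B_mega = 1 / 0.3306 = 3.0248
Highest B → broadest niche (most generalist): Lepomis cyanellus (B = 3.60).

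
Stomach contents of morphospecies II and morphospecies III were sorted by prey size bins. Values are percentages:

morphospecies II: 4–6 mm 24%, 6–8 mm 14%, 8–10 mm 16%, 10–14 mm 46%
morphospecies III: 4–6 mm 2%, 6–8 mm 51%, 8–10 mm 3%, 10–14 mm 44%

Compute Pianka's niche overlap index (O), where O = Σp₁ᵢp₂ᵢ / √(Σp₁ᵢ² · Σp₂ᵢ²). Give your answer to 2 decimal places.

Convert percentages to proportions (divide by 100).
Σ p₁ᵢp₂ᵢ = 0.0048 + 0.0714 + 0.0048 + 0.2024 = 0.2834
Σp_1ᵢ² = 0.24² + 0.14² + 0.16² + 0.46² = 0.0576 + 0.0196 + 0.0256 + 0.2116 = 0.3144
Σp_2ᵢ² = 0.02² + 0.51² + 0.03² + 0.44² = 0.0004 + 0.2601 + 0.0009 + 0.1936 = 0.4550
O = 0.2834 / √(0.3144 × 0.4550) = 0.2834 / 0.37822 = 0.7493

0.75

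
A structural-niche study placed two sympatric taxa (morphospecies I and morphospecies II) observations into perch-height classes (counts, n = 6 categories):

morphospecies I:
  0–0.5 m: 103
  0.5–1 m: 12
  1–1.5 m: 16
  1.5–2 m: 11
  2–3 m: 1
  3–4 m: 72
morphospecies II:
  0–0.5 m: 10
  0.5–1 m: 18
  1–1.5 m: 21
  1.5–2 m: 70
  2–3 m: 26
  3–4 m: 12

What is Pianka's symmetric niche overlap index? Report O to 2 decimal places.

Proportions for morphospecies I (n=215): 103/215=0.4791, 12/215=0.0558, 16/215=0.0744, 11/215=0.0512, 1/215=0.0047, 72/215=0.3349
Proportions for morphospecies II (n=157): 10/157=0.0637, 18/157=0.1146, 21/157=0.1338, 70/157=0.4459, 26/157=0.1656, 12/157=0.0764
Σ p₁ᵢp₂ᵢ = 0.030519 + 0.006395 + 0.009955 + 0.022830 + 0.000778 + 0.025586 = 0.096063
Σp_1ᵢ² = 0.4791² + 0.0558² + 0.0744² + 0.0512² + 0.0047² + 0.3349² = 0.229537 + 0.003114 + 0.005535 + 0.002621 + 0.000022 + 0.112158 = 0.352987
Σp_2ᵢ² = 0.0637² + 0.1146² + 0.1338² + 0.4459² + 0.1656² + 0.0764² = 0.004058 + 0.013133 + 0.017902 + 0.198827 + 0.027423 + 0.005837 = 0.267180
O = 0.096063 / √(0.352987 × 0.267180) = 0.096063 / 0.3071011 = 0.3128

0.31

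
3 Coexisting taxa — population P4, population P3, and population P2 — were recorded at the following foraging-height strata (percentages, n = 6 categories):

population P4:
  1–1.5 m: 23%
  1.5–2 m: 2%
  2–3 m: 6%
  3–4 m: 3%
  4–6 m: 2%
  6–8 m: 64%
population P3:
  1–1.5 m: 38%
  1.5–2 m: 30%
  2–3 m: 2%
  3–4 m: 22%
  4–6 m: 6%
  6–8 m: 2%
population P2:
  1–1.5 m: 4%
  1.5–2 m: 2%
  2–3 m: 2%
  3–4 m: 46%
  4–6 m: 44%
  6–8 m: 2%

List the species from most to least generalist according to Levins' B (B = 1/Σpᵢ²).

Convert percentages to proportions (divide by 100).
Σp_P4ᵢ² = 0.23² + 0.02² + 0.06² + 0.03² + 0.02² + 0.64² = 0.0529 + 0.0004 + 0.0036 + 0.0009 + 0.0004 + 0.4096 = 0.4678
B_P4 = 1 / 0.4678 = 2.1377
Σp_P3ᵢ² = 0.38² + 0.30² + 0.02² + 0.22² + 0.06² + 0.02² = 0.1444 + 0.0900 + 0.0004 + 0.0484 + 0.0036 + 0.0004 = 0.2872
B_P3 = 1 / 0.2872 = 3.4819
Σp_P2ᵢ² = 0.04² + 0.02² + 0.02² + 0.46² + 0.44² + 0.02² = 0.0016 + 0.0004 + 0.0004 + 0.2116 + 0.1936 + 0.0004 = 0.4080
B_P2 = 1 / 0.4080 = 2.4510
Ranking by B (broadest → narrowest): population P3 (3.48) > population P2 (2.45) > population P4 (2.14)

population P3 > population P2 > population P4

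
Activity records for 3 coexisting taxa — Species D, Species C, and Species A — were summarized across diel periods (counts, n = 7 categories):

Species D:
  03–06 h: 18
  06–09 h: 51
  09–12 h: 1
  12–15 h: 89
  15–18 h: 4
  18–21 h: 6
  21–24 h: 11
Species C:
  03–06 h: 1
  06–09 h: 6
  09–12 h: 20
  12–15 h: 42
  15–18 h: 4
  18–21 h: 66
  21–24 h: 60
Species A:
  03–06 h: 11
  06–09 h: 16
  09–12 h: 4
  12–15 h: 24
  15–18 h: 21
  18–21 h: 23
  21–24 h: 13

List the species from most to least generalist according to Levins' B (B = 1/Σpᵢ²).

Proportions for Species D (n=180): 18/180=0.1000, 51/180=0.2833, 1/180=0.0056, 89/180=0.4944, 4/180=0.0222, 6/180=0.0333, 11/180=0.0611
Proportions for Species C (n=199): 1/199=0.0050, 6/199=0.0302, 20/199=0.1005, 42/199=0.2111, 4/199=0.0201, 66/199=0.3317, 60/199=0.3015
Proportions for Species A (n=112): 11/112=0.0982, 16/112=0.1429, 4/112=0.0357, 24/112=0.2143, 21/112=0.1875, 23/112=0.2054, 13/112=0.1161
Σp_Dᵢ² = 0.1000² + 0.2833² + 0.0056² + 0.4944² + 0.0222² + 0.0333² + 0.0611² = 0.010000 + 0.080259 + 0.000031 + 0.244431 + 0.000493 + 0.001109 + 0.003733 = 0.340056
B_D = 1 / 0.340056 = 2.9407
Σp_Cᵢ² = 0.0050² + 0.0302² + 0.1005² + 0.2111² + 0.0201² + 0.3317² + 0.3015² = 0.000025 + 0.000912 + 0.010100 + 0.044563 + 0.000404 + 0.110025 + 0.090902 = 0.256931
B_C = 1 / 0.256931 = 3.8921
Σp_Aᵢ² = 0.0982² + 0.1429² + 0.0357² + 0.2143² + 0.1875² + 0.2054² + 0.1161² = 0.009643 + 0.020420 + 0.001274 + 0.045924 + 0.035156 + 0.042189 + 0.013479 = 0.168085
B_A = 1 / 0.168085 = 5.9494
Ranking by B (broadest → narrowest): Species A (5.95) > Species C (3.89) > Species D (2.94)

Species A > Species C > Species D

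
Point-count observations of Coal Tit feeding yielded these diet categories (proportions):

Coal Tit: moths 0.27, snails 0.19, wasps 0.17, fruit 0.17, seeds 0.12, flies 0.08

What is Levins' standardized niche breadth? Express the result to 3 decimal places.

Σpᵢ² = 0.27² + 0.19² + 0.17² + 0.17² + 0.12² + 0.08² = 0.0729 + 0.0361 + 0.0289 + 0.0289 + 0.0144 + 0.0064 = 0.1876
B = 1 / 0.1876 = 5.33049
Bₛ = (B − 1)/(n − 1) = (5.33049 − 1)/(6 − 1) = 4.33049/5 = 0.86610

0.866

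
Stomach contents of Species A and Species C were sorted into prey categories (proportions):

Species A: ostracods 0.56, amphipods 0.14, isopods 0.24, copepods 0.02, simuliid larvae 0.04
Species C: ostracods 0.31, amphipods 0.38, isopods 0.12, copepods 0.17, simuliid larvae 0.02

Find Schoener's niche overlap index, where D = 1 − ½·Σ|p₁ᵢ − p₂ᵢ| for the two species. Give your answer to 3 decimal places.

Σ|p₁ᵢ − p₂ᵢ| = 0.25 + 0.24 + 0.12 + 0.15 + 0.02 = 0.78
D = 1 − ½ × 0.78 = 1 − 0.390 = 0.61000

0.610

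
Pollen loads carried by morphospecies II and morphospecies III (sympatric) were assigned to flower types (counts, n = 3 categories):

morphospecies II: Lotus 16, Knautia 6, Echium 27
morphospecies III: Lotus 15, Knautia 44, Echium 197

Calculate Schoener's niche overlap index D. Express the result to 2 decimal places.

0.73

Proportions for morphospecies II (n=49): 16/49=0.3265, 6/49=0.1224, 27/49=0.5510
Proportions for morphospecies III (n=256): 15/256=0.0586, 44/256=0.1719, 197/256=0.7695
Σ|p₁ᵢ − p₂ᵢ| = 0.2679 + 0.0495 + 0.2185 = 0.5359
D = 1 − ½ × 0.5359 = 1 − 0.26795 = 0.73205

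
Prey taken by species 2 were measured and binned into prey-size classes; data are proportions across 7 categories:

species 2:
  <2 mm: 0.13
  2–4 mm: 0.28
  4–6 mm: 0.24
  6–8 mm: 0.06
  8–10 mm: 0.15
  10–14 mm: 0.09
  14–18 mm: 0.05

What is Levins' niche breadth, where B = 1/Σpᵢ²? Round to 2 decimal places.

Σpᵢ² = 0.13² + 0.28² + 0.24² + 0.06² + 0.15² + 0.09² + 0.05² = 0.0169 + 0.0784 + 0.0576 + 0.0036 + 0.0225 + 0.0081 + 0.0025 = 0.1896
B = 1 / 0.1896 = 5.2743

5.27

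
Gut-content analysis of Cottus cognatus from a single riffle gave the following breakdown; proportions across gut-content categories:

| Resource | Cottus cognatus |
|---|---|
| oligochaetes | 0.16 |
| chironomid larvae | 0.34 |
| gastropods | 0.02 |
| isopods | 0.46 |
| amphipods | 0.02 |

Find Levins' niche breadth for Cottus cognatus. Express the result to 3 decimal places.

2.828

Σpᵢ² = 0.16² + 0.34² + 0.02² + 0.46² + 0.02² = 0.0256 + 0.1156 + 0.0004 + 0.2116 + 0.0004 = 0.3536
B = 1 / 0.3536 = 2.82805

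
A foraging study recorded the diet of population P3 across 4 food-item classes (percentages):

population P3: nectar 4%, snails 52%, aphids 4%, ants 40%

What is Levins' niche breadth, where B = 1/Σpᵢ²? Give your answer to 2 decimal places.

Convert percentages to proportions (divide by 100).
Σpᵢ² = 0.04² + 0.52² + 0.04² + 0.40² = 0.0016 + 0.2704 + 0.0016 + 0.1600 = 0.4336
B = 1 / 0.4336 = 2.3063

2.31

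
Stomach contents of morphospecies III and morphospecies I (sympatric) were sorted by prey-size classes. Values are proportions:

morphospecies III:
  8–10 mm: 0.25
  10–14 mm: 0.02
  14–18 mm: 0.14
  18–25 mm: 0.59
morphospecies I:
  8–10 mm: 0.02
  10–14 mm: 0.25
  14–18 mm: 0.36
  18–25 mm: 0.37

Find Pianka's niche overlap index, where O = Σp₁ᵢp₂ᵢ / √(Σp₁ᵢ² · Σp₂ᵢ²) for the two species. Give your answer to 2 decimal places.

Σ p₁ᵢp₂ᵢ = 0.0050 + 0.0050 + 0.0504 + 0.2183 = 0.2787
Σp_1ᵢ² = 0.25² + 0.02² + 0.14² + 0.59² = 0.0625 + 0.0004 + 0.0196 + 0.3481 = 0.4306
Σp_2ᵢ² = 0.02² + 0.25² + 0.36² + 0.37² = 0.0004 + 0.0625 + 0.1296 + 0.1369 = 0.3294
O = 0.2787 / √(0.4306 × 0.3294) = 0.2787 / 0.37662 = 0.7400

0.74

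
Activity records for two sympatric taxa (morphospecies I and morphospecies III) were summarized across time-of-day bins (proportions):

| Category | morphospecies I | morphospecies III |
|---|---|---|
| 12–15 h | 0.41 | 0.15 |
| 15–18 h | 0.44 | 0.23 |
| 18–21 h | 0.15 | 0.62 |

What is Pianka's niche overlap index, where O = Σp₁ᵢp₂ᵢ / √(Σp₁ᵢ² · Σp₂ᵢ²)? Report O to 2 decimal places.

Σ p₁ᵢp₂ᵢ = 0.0615 + 0.1012 + 0.0930 = 0.2557
Σp_1ᵢ² = 0.41² + 0.44² + 0.15² = 0.1681 + 0.1936 + 0.0225 = 0.3842
Σp_2ᵢ² = 0.15² + 0.23² + 0.62² = 0.0225 + 0.0529 + 0.3844 = 0.4598
O = 0.2557 / √(0.3842 × 0.4598) = 0.2557 / 0.42030 = 0.6084

0.61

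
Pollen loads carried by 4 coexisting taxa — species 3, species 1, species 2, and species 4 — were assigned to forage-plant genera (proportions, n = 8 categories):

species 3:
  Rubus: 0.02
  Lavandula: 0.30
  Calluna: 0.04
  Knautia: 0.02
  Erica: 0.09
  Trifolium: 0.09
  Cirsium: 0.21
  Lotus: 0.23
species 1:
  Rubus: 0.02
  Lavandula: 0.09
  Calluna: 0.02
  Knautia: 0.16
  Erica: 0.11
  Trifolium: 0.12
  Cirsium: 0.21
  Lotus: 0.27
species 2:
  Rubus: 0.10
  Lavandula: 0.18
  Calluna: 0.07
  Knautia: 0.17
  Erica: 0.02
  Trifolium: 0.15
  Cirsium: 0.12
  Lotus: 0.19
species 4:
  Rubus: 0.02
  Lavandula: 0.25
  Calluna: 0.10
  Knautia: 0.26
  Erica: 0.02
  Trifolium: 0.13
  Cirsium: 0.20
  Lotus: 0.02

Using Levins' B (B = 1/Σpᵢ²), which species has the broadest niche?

species 2

Σp_3ᵢ² = 0.02² + 0.30² + 0.04² + 0.02² + 0.09² + 0.09² + 0.21² + 0.23² = 0.0004 + 0.0900 + 0.0016 + 0.0004 + 0.0081 + 0.0081 + 0.0441 + 0.0529 = 0.2056
B_3 = 1 / 0.2056 = 4.8638
Σp_1ᵢ² = 0.02² + 0.09² + 0.02² + 0.16² + 0.11² + 0.12² + 0.21² + 0.27² = 0.0004 + 0.0081 + 0.0004 + 0.0256 + 0.0121 + 0.0144 + 0.0441 + 0.0729 = 0.1780
B_1 = 1 / 0.1780 = 5.6180
Σp_2ᵢ² = 0.10² + 0.18² + 0.07² + 0.17² + 0.02² + 0.15² + 0.12² + 0.19² = 0.0100 + 0.0324 + 0.0049 + 0.0289 + 0.0004 + 0.0225 + 0.0144 + 0.0361 = 0.1496
B_2 = 1 / 0.1496 = 6.6845
Σp_4ᵢ² = 0.02² + 0.25² + 0.10² + 0.26² + 0.02² + 0.13² + 0.20² + 0.02² = 0.0004 + 0.0625 + 0.0100 + 0.0676 + 0.0004 + 0.0169 + 0.0400 + 0.0004 = 0.1982
B_4 = 1 / 0.1982 = 5.0454
Highest B → broadest niche (most generalist): species 2 (B = 6.68).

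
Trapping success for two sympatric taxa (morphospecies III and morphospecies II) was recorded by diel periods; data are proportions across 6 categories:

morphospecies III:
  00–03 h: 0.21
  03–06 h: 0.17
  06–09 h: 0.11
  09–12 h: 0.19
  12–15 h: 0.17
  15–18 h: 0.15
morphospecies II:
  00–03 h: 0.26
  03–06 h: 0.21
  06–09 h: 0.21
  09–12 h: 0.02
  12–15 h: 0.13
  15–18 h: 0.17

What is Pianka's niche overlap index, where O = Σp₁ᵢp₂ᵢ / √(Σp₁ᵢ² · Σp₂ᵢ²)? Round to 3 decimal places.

Σ p₁ᵢp₂ᵢ = 0.0546 + 0.0357 + 0.0231 + 0.0038 + 0.0221 + 0.0255 = 0.1648
Σp_1ᵢ² = 0.21² + 0.17² + 0.11² + 0.19² + 0.17² + 0.15² = 0.0441 + 0.0289 + 0.0121 + 0.0361 + 0.0289 + 0.0225 = 0.1726
Σp_2ᵢ² = 0.26² + 0.21² + 0.21² + 0.02² + 0.13² + 0.17² = 0.0676 + 0.0441 + 0.0441 + 0.0004 + 0.0169 + 0.0289 = 0.2020
O = 0.1648 / √(0.1726 × 0.2020) = 0.1648 / 0.186722 = 0.88260

0.883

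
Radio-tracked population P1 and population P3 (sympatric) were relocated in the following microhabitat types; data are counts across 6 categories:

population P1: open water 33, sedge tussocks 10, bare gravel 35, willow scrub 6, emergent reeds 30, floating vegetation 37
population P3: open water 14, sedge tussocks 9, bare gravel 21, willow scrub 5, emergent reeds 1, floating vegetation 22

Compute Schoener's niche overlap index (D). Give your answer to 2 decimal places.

0.79

Proportions for population P1 (n=151): 33/151=0.2185, 10/151=0.0662, 35/151=0.2318, 6/151=0.0397, 30/151=0.1987, 37/151=0.2450
Proportions for population P3 (n=72): 14/72=0.1944, 9/72=0.1250, 21/72=0.2917, 5/72=0.0694, 1/72=0.0139, 22/72=0.3056
Σ|p₁ᵢ − p₂ᵢ| = 0.0241 + 0.0588 + 0.0599 + 0.0297 + 0.1848 + 0.0606 = 0.4179
D = 1 − ½ × 0.4179 = 1 − 0.20895 = 0.79105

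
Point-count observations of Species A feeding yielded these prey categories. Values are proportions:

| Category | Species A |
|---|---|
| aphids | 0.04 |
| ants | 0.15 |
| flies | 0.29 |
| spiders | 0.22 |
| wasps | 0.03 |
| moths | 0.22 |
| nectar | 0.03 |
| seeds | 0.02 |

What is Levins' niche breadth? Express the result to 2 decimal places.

4.83

Σpᵢ² = 0.04² + 0.15² + 0.29² + 0.22² + 0.03² + 0.22² + 0.03² + 0.02² = 0.0016 + 0.0225 + 0.0841 + 0.0484 + 0.0009 + 0.0484 + 0.0009 + 0.0004 = 0.2072
B = 1 / 0.2072 = 4.8263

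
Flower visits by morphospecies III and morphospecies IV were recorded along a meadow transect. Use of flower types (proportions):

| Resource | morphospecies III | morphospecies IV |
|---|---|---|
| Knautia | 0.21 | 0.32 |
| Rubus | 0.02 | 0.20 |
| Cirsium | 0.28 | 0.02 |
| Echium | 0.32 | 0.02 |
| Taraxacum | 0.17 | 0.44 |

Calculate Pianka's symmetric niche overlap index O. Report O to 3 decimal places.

0.540

Σ p₁ᵢp₂ᵢ = 0.0672 + 0.0040 + 0.0056 + 0.0064 + 0.0748 = 0.1580
Σp_1ᵢ² = 0.21² + 0.02² + 0.28² + 0.32² + 0.17² = 0.0441 + 0.0004 + 0.0784 + 0.1024 + 0.0289 = 0.2542
Σp_2ᵢ² = 0.32² + 0.20² + 0.02² + 0.02² + 0.44² = 0.1024 + 0.0400 + 0.0004 + 0.0004 + 0.1936 = 0.3368
O = 0.1580 / √(0.2542 × 0.3368) = 0.1580 / 0.292600 = 0.53999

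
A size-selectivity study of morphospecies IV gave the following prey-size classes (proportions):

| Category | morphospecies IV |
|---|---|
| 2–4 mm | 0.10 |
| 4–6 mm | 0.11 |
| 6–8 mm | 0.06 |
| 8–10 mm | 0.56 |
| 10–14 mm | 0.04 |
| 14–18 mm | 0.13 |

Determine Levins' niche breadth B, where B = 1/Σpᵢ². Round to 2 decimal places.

Σpᵢ² = 0.10² + 0.11² + 0.06² + 0.56² + 0.04² + 0.13² = 0.0100 + 0.0121 + 0.0036 + 0.3136 + 0.0016 + 0.0169 = 0.3578
B = 1 / 0.3578 = 2.7949

2.79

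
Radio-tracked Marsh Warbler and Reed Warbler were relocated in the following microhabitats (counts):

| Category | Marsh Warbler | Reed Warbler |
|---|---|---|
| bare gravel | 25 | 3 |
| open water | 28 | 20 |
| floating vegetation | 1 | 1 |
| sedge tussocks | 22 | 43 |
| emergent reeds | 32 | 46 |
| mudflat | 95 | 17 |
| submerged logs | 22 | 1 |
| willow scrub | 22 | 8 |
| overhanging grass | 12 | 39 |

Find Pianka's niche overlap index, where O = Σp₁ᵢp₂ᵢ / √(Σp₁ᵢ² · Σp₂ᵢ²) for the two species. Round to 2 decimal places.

0.59

Proportions for Marsh Warbler (n=259): 25/259=0.0965, 28/259=0.1081, 1/259=0.0039, 22/259=0.0849, 32/259=0.1236, 95/259=0.3668, 22/259=0.0849, 22/259=0.0849, 12/259=0.0463
Proportions for Reed Warbler (n=178): 3/178=0.0169, 20/178=0.1124, 1/178=0.0056, 43/178=0.2416, 46/178=0.2584, 17/178=0.0955, 1/178=0.0056, 8/178=0.0449, 39/178=0.2191
Σ p₁ᵢp₂ᵢ = 0.001631 + 0.012150 + 0.000022 + 0.020512 + 0.031938 + 0.035029 + 0.000475 + 0.003812 + 0.010144 = 0.115713
Σp_1ᵢ² = 0.0965² + 0.1081² + 0.0039² + 0.0849² + 0.1236² + 0.3668² + 0.0849² + 0.0849² + 0.0463² = 0.009312 + 0.011686 + 0.000015 + 0.007208 + 0.015277 + 0.134542 + 0.007208 + 0.007208 + 0.002144 = 0.194600
Σp_2ᵢ² = 0.0169² + 0.1124² + 0.0056² + 0.2416² + 0.2584² + 0.0955² + 0.0056² + 0.0449² + 0.2191² = 0.000286 + 0.012634 + 0.000031 + 0.058371 + 0.066771 + 0.009120 + 0.000031 + 0.002016 + 0.048005 = 0.197265
O = 0.115713 / √(0.194600 × 0.197265) = 0.115713 / 0.1959280 = 0.5906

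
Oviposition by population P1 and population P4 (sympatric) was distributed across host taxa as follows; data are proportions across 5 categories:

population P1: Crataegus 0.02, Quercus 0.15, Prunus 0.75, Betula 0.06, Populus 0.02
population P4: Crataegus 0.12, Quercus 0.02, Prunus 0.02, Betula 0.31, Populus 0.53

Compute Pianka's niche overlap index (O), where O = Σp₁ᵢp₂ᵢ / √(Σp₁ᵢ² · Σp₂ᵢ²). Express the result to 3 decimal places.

Σ p₁ᵢp₂ᵢ = 0.0024 + 0.0030 + 0.0150 + 0.0186 + 0.0106 = 0.0496
Σp_1ᵢ² = 0.02² + 0.15² + 0.75² + 0.06² + 0.02² = 0.0004 + 0.0225 + 0.5625 + 0.0036 + 0.0004 = 0.5894
Σp_2ᵢ² = 0.12² + 0.02² + 0.02² + 0.31² + 0.53² = 0.0144 + 0.0004 + 0.0004 + 0.0961 + 0.2809 = 0.3922
O = 0.0496 / √(0.5894 × 0.3922) = 0.0496 / 0.480794 = 0.10316

0.103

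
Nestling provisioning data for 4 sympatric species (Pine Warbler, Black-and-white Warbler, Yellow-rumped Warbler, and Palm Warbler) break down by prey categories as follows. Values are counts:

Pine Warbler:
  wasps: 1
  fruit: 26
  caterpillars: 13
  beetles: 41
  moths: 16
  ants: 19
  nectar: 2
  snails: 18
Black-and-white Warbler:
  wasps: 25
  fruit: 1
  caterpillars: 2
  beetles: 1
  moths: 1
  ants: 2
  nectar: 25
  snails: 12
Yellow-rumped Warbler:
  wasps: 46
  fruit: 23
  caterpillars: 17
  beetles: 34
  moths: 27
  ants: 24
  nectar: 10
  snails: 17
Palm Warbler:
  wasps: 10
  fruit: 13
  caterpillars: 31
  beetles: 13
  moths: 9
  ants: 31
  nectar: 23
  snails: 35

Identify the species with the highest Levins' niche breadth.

Yellow-rumped Warbler

Proportions for Pine Warbler (n=136): 1/136=0.0074, 26/136=0.1912, 13/136=0.0956, 41/136=0.3015, 16/136=0.1176, 19/136=0.1397, 2/136=0.0147, 18/136=0.1324
Proportions for Black-and-white Warbler (n=69): 25/69=0.3623, 1/69=0.0145, 2/69=0.0290, 1/69=0.0145, 1/69=0.0145, 2/69=0.0290, 25/69=0.3623, 12/69=0.1739
Proportions for Yellow-rumped Warbler (n=198): 46/198=0.2323, 23/198=0.1162, 17/198=0.0859, 34/198=0.1717, 27/198=0.1364, 24/198=0.1212, 10/198=0.0505, 17/198=0.0859
Proportions for Palm Warbler (n=165): 10/165=0.0606, 13/165=0.0788, 31/165=0.1879, 13/165=0.0788, 9/165=0.0545, 31/165=0.1879, 23/165=0.1394, 35/165=0.2121
Σp_Pineᵢ² = 0.0074² + 0.1912² + 0.0956² + 0.3015² + 0.1176² + 0.1397² + 0.0147² + 0.1324² = 0.000055 + 0.036557 + 0.009139 + 0.090902 + 0.013830 + 0.019516 + 0.000216 + 0.017530 = 0.187745
B_Pine = 1 / 0.187745 = 5.3264
Σp_Blacᵢ² = 0.3623² + 0.0145² + 0.0290² + 0.0145² + 0.0145² + 0.0290² + 0.3623² + 0.1739² = 0.131261 + 0.000210 + 0.000841 + 0.000210 + 0.000210 + 0.000841 + 0.131261 + 0.030241 = 0.295075
B_Blac = 1 / 0.295075 = 3.3890
Σp_Yellᵢ² = 0.2323² + 0.1162² + 0.0859² + 0.1717² + 0.1364² + 0.1212² + 0.0505² + 0.0859² = 0.053963 + 0.013502 + 0.007379 + 0.029481 + 0.018605 + 0.014689 + 0.002550 + 0.007379 = 0.147548
B_Yell = 1 / 0.147548 = 6.7775
Σp_Palmᵢ² = 0.0606² + 0.0788² + 0.1879² + 0.0788² + 0.0545² + 0.1879² + 0.1394² + 0.2121² = 0.003672 + 0.006209 + 0.035306 + 0.006209 + 0.002970 + 0.035306 + 0.019432 + 0.044986 = 0.154090
B_Palm = 1 / 0.154090 = 6.4897
Highest B → broadest niche (most generalist): Yellow-rumped Warbler (B = 6.78).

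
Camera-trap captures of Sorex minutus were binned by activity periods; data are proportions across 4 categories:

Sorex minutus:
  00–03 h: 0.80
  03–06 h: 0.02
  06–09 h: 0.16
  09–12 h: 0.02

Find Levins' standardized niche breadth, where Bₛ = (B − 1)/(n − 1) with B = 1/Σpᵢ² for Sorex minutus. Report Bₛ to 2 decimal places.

0.17

Σpᵢ² = 0.80² + 0.02² + 0.16² + 0.02² = 0.6400 + 0.0004 + 0.0256 + 0.0004 = 0.6664
B = 1 / 0.6664 = 1.5006
Bₛ = (B − 1)/(n − 1) = (1.5006 − 1)/(4 − 1) = 0.5006/3 = 0.1669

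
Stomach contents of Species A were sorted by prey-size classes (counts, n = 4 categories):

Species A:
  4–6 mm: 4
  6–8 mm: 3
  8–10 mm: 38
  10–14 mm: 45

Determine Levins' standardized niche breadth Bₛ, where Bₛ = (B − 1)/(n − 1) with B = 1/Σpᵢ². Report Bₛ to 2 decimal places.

Proportions for Species A (n=90): 4/90=0.0444, 3/90=0.0333, 38/90=0.4222, 45/90=0.5000
Σpᵢ² = 0.0444² + 0.0333² + 0.4222² + 0.5000² = 0.001971 + 0.001109 + 0.178253 + 0.250000 = 0.431333
B = 1 / 0.431333 = 2.3184
Bₛ = (B − 1)/(n − 1) = (2.3184 − 1)/(4 − 1) = 1.3184/3 = 0.4395

0.44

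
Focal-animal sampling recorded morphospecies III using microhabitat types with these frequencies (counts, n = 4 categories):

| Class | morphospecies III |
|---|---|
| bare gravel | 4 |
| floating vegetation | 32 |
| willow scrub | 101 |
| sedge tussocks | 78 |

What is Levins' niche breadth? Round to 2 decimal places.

Proportions for morphospecies III (n=215): 4/215=0.0186, 32/215=0.1488, 101/215=0.4698, 78/215=0.3628
Σpᵢ² = 0.0186² + 0.1488² + 0.4698² + 0.3628² = 0.000346 + 0.022141 + 0.220712 + 0.131624 = 0.374823
B = 1 / 0.374823 = 2.6679

2.67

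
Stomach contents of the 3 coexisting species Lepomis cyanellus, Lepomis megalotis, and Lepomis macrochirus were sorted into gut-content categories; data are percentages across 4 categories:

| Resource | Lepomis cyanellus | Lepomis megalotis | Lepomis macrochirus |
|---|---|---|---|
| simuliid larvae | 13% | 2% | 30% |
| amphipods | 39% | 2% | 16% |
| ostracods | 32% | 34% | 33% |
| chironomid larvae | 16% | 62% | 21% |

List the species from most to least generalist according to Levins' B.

Lepomis macrochirus > Lepomis cyanellus > Lepomis megalotis

Convert percentages to proportions (divide by 100).
Σp_cyanᵢ² = 0.13² + 0.39² + 0.32² + 0.16² = 0.0169 + 0.1521 + 0.1024 + 0.0256 = 0.2970
B_cyan = 1 / 0.2970 = 3.3670
Σp_megaᵢ² = 0.02² + 0.02² + 0.34² + 0.62² = 0.0004 + 0.0004 + 0.1156 + 0.3844 = 0.5008
B_mega = 1 / 0.5008 = 1.9968
Σp_macrᵢ² = 0.30² + 0.16² + 0.33² + 0.21² = 0.0900 + 0.0256 + 0.1089 + 0.0441 = 0.2686
B_macr = 1 / 0.2686 = 3.7230
Ranking by B (broadest → narrowest): Lepomis macrochirus (3.72) > Lepomis cyanellus (3.37) > Lepomis megalotis (2.00)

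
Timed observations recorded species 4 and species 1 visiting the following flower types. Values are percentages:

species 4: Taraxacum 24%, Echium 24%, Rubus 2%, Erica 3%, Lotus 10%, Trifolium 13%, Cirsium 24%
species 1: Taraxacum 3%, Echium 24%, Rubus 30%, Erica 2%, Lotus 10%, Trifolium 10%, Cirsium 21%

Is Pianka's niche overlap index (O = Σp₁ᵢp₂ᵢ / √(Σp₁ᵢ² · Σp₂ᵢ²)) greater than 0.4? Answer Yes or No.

Convert percentages to proportions (divide by 100).
Σ p₁ᵢp₂ᵢ = 0.0072 + 0.0576 + 0.0060 + 0.0006 + 0.0100 + 0.0130 + 0.0504 = 0.1448
Σp_1ᵢ² = 0.24² + 0.24² + 0.02² + 0.03² + 0.10² + 0.13² + 0.24² = 0.0576 + 0.0576 + 0.0004 + 0.0009 + 0.0100 + 0.0169 + 0.0576 = 0.2010
Σp_2ᵢ² = 0.03² + 0.24² + 0.30² + 0.02² + 0.10² + 0.10² + 0.21² = 0.0009 + 0.0576 + 0.0900 + 0.0004 + 0.0100 + 0.0100 + 0.0441 = 0.2130
O = 0.1448 / √(0.2010 × 0.2130) = 0.1448 / 0.20691 = 0.6998
O = 0.6998 > 0.4 → Yes.

Yes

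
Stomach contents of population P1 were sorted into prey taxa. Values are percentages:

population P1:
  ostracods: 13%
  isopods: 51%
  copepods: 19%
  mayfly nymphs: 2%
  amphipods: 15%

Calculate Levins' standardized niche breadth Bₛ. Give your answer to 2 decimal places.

Convert percentages to proportions (divide by 100).
Σpᵢ² = 0.13² + 0.51² + 0.19² + 0.02² + 0.15² = 0.0169 + 0.2601 + 0.0361 + 0.0004 + 0.0225 = 0.3360
B = 1 / 0.3360 = 2.9762
Bₛ = (B − 1)/(n − 1) = (2.9762 − 1)/(5 − 1) = 1.9762/4 = 0.4941

0.49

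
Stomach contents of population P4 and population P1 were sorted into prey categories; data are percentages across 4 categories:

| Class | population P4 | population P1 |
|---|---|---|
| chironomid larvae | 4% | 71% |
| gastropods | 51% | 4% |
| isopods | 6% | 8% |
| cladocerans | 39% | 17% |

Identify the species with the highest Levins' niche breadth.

Convert percentages to proportions (divide by 100).
Σp_P4ᵢ² = 0.04² + 0.51² + 0.06² + 0.39² = 0.0016 + 0.2601 + 0.0036 + 0.1521 = 0.4174
B_P4 = 1 / 0.4174 = 2.3958
Σp_P1ᵢ² = 0.71² + 0.04² + 0.08² + 0.17² = 0.5041 + 0.0016 + 0.0064 + 0.0289 = 0.5410
B_P1 = 1 / 0.5410 = 1.8484
Highest B → broadest niche (most generalist): population P4 (B = 2.40).

population P4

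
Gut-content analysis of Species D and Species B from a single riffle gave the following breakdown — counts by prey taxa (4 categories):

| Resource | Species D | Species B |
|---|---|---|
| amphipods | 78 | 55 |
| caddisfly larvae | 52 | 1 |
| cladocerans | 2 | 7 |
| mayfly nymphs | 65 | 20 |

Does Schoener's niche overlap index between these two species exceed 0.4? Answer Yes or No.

Yes

Proportions for Species D (n=197): 78/197=0.3959, 52/197=0.2640, 2/197=0.0102, 65/197=0.3299
Proportions for Species B (n=83): 55/83=0.6627, 1/83=0.0120, 7/83=0.0843, 20/83=0.2410
Σ|p₁ᵢ − p₂ᵢ| = 0.2668 + 0.2520 + 0.0741 + 0.0889 = 0.6818
D = 1 − ½ × 0.6818 = 1 − 0.34090 = 0.65910
D = 0.65910 > 0.4 → Yes.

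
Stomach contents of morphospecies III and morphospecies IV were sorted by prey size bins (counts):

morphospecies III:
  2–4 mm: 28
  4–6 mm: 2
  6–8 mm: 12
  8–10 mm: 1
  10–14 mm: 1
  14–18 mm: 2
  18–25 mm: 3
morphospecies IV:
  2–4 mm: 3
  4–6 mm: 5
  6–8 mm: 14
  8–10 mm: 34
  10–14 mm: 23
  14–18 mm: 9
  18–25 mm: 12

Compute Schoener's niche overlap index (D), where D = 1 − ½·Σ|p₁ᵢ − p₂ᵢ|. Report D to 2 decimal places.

Proportions for morphospecies III (n=49): 28/49=0.5714, 2/49=0.0408, 12/49=0.2449, 1/49=0.0204, 1/49=0.0204, 2/49=0.0408, 3/49=0.0612
Proportions for morphospecies IV (n=100): 3/100=0.0300, 5/100=0.0500, 14/100=0.1400, 34/100=0.3400, 23/100=0.2300, 9/100=0.0900, 12/100=0.1200
Σ|p₁ᵢ − p₂ᵢ| = 0.5414 + 0.0092 + 0.1049 + 0.3196 + 0.2096 + 0.0492 + 0.0588 = 1.2927
D = 1 − ½ × 1.2927 = 1 − 0.64635 = 0.35365

0.35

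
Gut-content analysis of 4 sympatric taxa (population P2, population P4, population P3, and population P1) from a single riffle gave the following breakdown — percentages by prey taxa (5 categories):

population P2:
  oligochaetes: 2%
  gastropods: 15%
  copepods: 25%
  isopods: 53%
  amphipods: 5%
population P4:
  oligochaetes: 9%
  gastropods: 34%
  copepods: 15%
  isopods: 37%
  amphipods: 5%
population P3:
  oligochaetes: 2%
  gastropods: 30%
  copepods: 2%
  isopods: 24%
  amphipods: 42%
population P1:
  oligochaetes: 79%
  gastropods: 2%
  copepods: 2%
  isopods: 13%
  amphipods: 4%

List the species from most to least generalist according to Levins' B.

population P4 > population P3 > population P2 > population P1

Convert percentages to proportions (divide by 100).
Σp_P2ᵢ² = 0.02² + 0.15² + 0.25² + 0.53² + 0.05² = 0.0004 + 0.0225 + 0.0625 + 0.2809 + 0.0025 = 0.3688
B_P2 = 1 / 0.3688 = 2.7115
Σp_P4ᵢ² = 0.09² + 0.34² + 0.15² + 0.37² + 0.05² = 0.0081 + 0.1156 + 0.0225 + 0.1369 + 0.0025 = 0.2856
B_P4 = 1 / 0.2856 = 3.5014
Σp_P3ᵢ² = 0.02² + 0.30² + 0.02² + 0.24² + 0.42² = 0.0004 + 0.0900 + 0.0004 + 0.0576 + 0.1764 = 0.3248
B_P3 = 1 / 0.3248 = 3.0788
Σp_P1ᵢ² = 0.79² + 0.02² + 0.02² + 0.13² + 0.04² = 0.6241 + 0.0004 + 0.0004 + 0.0169 + 0.0016 = 0.6434
B_P1 = 1 / 0.6434 = 1.5542
Ranking by B (broadest → narrowest): population P4 (3.50) > population P3 (3.08) > population P2 (2.71) > population P1 (1.55)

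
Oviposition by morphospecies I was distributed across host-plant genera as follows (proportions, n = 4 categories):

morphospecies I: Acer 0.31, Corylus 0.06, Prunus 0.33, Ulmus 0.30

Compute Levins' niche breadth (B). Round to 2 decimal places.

3.35

Σpᵢ² = 0.31² + 0.06² + 0.33² + 0.30² = 0.0961 + 0.0036 + 0.1089 + 0.0900 = 0.2986
B = 1 / 0.2986 = 3.3490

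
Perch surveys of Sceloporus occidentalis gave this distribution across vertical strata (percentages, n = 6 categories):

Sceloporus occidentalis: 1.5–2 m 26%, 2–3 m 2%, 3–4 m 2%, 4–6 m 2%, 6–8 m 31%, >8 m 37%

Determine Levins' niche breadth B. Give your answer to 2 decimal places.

3.31

Convert percentages to proportions (divide by 100).
Σpᵢ² = 0.26² + 0.02² + 0.02² + 0.02² + 0.31² + 0.37² = 0.0676 + 0.0004 + 0.0004 + 0.0004 + 0.0961 + 0.1369 = 0.3018
B = 1 / 0.3018 = 3.3135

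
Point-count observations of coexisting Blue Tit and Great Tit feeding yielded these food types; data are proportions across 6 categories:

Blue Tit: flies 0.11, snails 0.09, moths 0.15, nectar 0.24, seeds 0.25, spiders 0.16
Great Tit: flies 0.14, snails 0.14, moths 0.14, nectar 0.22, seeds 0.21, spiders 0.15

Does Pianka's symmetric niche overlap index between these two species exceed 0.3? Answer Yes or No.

Σ p₁ᵢp₂ᵢ = 0.0154 + 0.0126 + 0.0210 + 0.0528 + 0.0525 + 0.0240 = 0.1783
Σp_1ᵢ² = 0.11² + 0.09² + 0.15² + 0.24² + 0.25² + 0.16² = 0.0121 + 0.0081 + 0.0225 + 0.0576 + 0.0625 + 0.0256 = 0.1884
Σp_2ᵢ² = 0.14² + 0.14² + 0.14² + 0.22² + 0.21² + 0.15² = 0.0196 + 0.0196 + 0.0196 + 0.0484 + 0.0441 + 0.0225 = 0.1738
O = 0.1783 / √(0.1884 × 0.1738) = 0.1783 / 0.18095 = 0.9854
O = 0.9854 > 0.3 → Yes.

Yes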